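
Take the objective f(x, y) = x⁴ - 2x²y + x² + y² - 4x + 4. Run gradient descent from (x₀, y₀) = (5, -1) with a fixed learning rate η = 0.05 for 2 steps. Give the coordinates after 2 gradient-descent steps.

(1906.9334, 46.809)

∇f = (4x³ - 4xy + 2x - 4, -2x² + 2y)
(x₁, y₁) = (5, -1) − 0.05·(526, -52) = (-21.3, 1.6)
(x₂, y₂) = (-21.3, 1.6) − 0.05·(-38564.668, -904.18) = (1906.9334, 46.809)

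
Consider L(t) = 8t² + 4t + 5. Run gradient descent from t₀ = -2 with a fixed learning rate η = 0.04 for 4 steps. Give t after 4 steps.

L′(t) = 16t + 4
Step 1: L′(-2) = -28; t₁ = -2 − 0.04·(-28) = -0.88
Step 2: L′(-0.88) = -10.08; t₂ = -0.88 − 0.04·(-10.08) = -0.4768
Step 3: L′(-0.4768) = -3.6288; t₃ = -0.4768 − 0.04·(-3.6288) = -0.331648
Step 4: L′(-0.331648) = -1.306368; t₄ = -0.331648 − 0.04·(-1.306368) = -0.27939328

-0.27939328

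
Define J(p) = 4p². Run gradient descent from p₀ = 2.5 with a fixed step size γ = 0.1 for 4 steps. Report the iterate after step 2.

J′(p) = 8p
p₁ = 2.5 − 0.1·20 = 0.5
p₂ = 0.5 − 0.1·4 = 0.1

0.1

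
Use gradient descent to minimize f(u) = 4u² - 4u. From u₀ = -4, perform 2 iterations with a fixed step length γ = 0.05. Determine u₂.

-1.12

f′(u) = 8u - 4
u₁ = -4 − 0.05·(-36) = -2.2
u₂ = -2.2 − 0.05·(-21.6) = -1.12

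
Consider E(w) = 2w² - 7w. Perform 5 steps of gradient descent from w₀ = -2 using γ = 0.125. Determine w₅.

E′(w) = 4w - 7
Step 1: E′(-2) = -15; w₁ = -2 − 0.125·(-15) = -0.125
Step 2: E′(-0.125) = -7.5; w₂ = -0.125 − 0.125·(-7.5) = 0.8125
Step 3: E′(0.8125) = -3.75; w₃ = 0.8125 − 0.125·(-3.75) = 1.28125
Step 4: E′(1.28125) = -1.875; w₄ = 1.28125 − 0.125·(-1.875) = 1.515625
Step 5: E′(1.515625) = -0.9375; w₅ = 1.515625 − 0.125·(-0.9375) = 1.6328125

1.6328125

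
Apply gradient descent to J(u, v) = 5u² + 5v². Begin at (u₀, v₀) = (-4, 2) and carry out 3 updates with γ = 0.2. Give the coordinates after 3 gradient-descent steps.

∇J = (10u, 10v)
(u₁, v₁) = (-4, 2) − 0.2·(-40, 20) = (4, -2)
(u₂, v₂) = (4, -2) − 0.2·(40, -20) = (-4, 2)
(u₃, v₃) = (-4, 2) − 0.2·(-40, 20) = (4, -2)

(4, -2)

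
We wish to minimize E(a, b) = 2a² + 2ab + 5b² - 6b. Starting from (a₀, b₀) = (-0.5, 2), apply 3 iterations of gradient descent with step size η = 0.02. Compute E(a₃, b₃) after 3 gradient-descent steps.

∇E = (4a + 2b, 2a + 10b - 6)
Step 1: at (-0.5, 2), ∇E = (2, 13) → (-0.5, 2) − 0.02·(2, 13) = (-0.54, 1.74)
Step 2: at (-0.54, 1.74), ∇E = (1.32, 10.32) → (-0.54, 1.74) − 0.02·(1.32, 10.32) = (-0.5664, 1.5336)
Step 3: at (-0.5664, 1.5336), ∇E = (0.8016, 8.2032) → (-0.5664, 1.5336) − 0.02·(0.8016, 8.2032) = (-0.582432, 1.369536)
E(-0.582432, 1.369536) = 0.244059162624

0.244059162624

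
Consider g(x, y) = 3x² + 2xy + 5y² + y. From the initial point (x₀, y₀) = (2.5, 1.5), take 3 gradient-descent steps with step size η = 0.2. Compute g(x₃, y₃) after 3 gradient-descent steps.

80.015808

∇g = (6x + 2y, 2x + 10y + 1)
(x₁, y₁) = (2.5, 1.5) − 0.2·(18, 21) = (-1.1, -2.7)
(x₂, y₂) = (-1.1, -2.7) − 0.2·(-12, -28.2) = (1.3, 2.94)
(x₃, y₃) = (1.3, 2.94) − 0.2·(13.68, 33) = (-1.436, -3.66)
g(-1.436, -3.66) = 80.015808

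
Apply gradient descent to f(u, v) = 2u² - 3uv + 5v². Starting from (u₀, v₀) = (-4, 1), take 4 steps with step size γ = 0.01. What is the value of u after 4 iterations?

-3.31975584

∇f = (4u - 3v, -3u + 10v)
Step 1: at (-4, 1), ∇f = (-19, 22) → (-4, 1) − 0.01·(-19, 22) = (-3.81, 0.78)
Step 2: at (-3.81, 0.78), ∇f = (-17.58, 19.23) → (-3.81, 0.78) − 0.01·(-17.58, 19.23) = (-3.6342, 0.5877)
Step 3: at (-3.6342, 0.5877), ∇f = (-16.2999, 16.7796) → (-3.6342, 0.5877) − 0.01·(-16.2999, 16.7796) = (-3.471201, 0.419904)
Step 4: at (-3.471201, 0.419904), ∇f = (-15.144516, 14.612643) → (-3.471201, 0.419904) − 0.01·(-15.144516, 14.612643) = (-3.31975584, 0.27377757)
u = -3.31975584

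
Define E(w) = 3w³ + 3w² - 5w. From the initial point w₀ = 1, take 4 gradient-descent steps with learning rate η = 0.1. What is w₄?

E′(w) = 9w² + 6w - 5
Step 1: E′(1) = 10; w₁ = 1 − 0.1·10 = 0
Step 2: E′(0) = -5; w₂ = 0 − 0.1·(-5) = 0.5
Step 3: E′(0.5) = 0.25; w₃ = 0.5 − 0.1·0.25 = 0.475
Step 4: E′(0.475) = -0.119375; w₄ = 0.475 − 0.1·(-0.119375) = 0.4869375

0.4869375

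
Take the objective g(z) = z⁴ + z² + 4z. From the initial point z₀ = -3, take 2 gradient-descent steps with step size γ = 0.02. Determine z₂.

-0.80704

g′(z) = 4z³ + 2z + 4
z₁ = -3 − 0.02·(-110) = -0.8
z₂ = -0.8 − 0.02·0.352 = -0.80704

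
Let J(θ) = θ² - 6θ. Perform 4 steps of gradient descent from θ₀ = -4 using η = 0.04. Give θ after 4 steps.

J′(θ) = 2θ - 6
θ₁ = -4 − 0.04·(-14) = -3.44
θ₂ = -3.44 − 0.04·(-12.88) = -2.9248
θ₃ = -2.9248 − 0.04·(-11.8496) = -2.450816
θ₄ = -2.450816 − 0.04·(-10.901632) = -2.01475072

-2.01475072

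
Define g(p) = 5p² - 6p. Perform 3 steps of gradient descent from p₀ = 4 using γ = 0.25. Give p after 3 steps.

g′(p) = 10p - 6
Step 1: g′(4) = 34; p₁ = 4 − 0.25·34 = -4.5
Step 2: g′(-4.5) = -51; p₂ = -4.5 − 0.25·(-51) = 8.25
Step 3: g′(8.25) = 76.5; p₃ = 8.25 − 0.25·76.5 = -10.875

-10.875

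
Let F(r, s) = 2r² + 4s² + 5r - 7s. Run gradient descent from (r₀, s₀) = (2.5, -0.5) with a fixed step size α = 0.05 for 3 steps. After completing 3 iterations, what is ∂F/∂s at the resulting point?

∇F = (4r + 5, 8s - 7)
Step 1: at (2.5, -0.5), ∇F = (15, -11) → (2.5, -0.5) − 0.05·(15, -11) = (1.75, 0.05)
Step 2: at (1.75, 0.05), ∇F = (12, -6.6) → (1.75, 0.05) − 0.05·(12, -6.6) = (1.15, 0.38)
Step 3: at (1.15, 0.38), ∇F = (9.6, -3.96) → (1.15, 0.38) − 0.05·(9.6, -3.96) = (0.67, 0.578)
∂F/∂s at (0.67, 0.578) = -2.376

-2.376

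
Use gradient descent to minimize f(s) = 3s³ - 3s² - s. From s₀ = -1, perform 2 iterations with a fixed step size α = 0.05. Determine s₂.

f′(s) = 9s² - 6s - 1
Step 1: f′(-1) = 14; s₁ = -1 − 0.05·14 = -1.7
Step 2: f′(-1.7) = 35.21; s₂ = -1.7 − 0.05·35.21 = -3.4605

-3.4605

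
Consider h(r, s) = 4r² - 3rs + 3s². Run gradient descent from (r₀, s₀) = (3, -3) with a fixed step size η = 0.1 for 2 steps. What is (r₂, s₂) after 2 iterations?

(-0.15, -0.21)

∇h = (8r - 3s, -3r + 6s)
(r₁, s₁) = (3, -3) − 0.1·(33, -27) = (-0.3, -0.3)
(r₂, s₂) = (-0.3, -0.3) − 0.1·(-1.5, -0.9) = (-0.15, -0.21)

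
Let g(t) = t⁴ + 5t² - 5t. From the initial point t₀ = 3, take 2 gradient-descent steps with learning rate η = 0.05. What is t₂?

8.150425

g′(t) = 4t³ + 10t - 5
Step 1: g′(3) = 133; t₁ = 3 − 0.05·133 = -3.65
Step 2: g′(-3.65) = -236.0085; t₂ = -3.65 − 0.05·(-236.0085) = 8.150425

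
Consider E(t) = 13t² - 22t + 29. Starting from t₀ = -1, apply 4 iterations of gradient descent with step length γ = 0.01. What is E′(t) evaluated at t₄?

-14.39355648

E′(t) = 26t - 22
t₁ = -1 − 0.01·(-48) = -0.52
t₂ = -0.52 − 0.01·(-35.52) = -0.1648
t₃ = -0.1648 − 0.01·(-26.2848) = 0.098048
t₄ = 0.098048 − 0.01·(-19.450752) = 0.29255552
E′(t) at (0.29255552) = -14.39355648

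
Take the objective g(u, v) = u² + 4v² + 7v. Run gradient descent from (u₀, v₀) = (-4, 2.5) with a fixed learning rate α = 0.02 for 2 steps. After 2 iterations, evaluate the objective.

∇g = (2u, 8v + 7)
Step 1: at (-4, 2.5), ∇g = (-8, 27) → (-4, 2.5) − 0.02·(-8, 27) = (-3.84, 1.96)
Step 2: at (-3.84, 1.96), ∇g = (-7.68, 22.68) → (-3.84, 1.96) − 0.02·(-7.68, 22.68) = (-3.6864, 1.5064)
g(-3.6864, 1.5064) = 33.2113088

33.2113088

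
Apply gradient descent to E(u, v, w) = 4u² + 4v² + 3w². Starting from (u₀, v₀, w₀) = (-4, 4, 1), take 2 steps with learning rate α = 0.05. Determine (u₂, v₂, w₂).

∇E = (8u, 8v, 6w)
Step 1: at (-4, 4, 1), ∇E = (-32, 32, 6) → (-4, 4, 1) − 0.05·(-32, 32, 6) = (-2.4, 2.4, 0.7)
Step 2: at (-2.4, 2.4, 0.7), ∇E = (-19.2, 19.2, 4.2) → (-2.4, 2.4, 0.7) − 0.05·(-19.2, 19.2, 4.2) = (-1.44, 1.44, 0.49)

(-1.44, 1.44, 0.49)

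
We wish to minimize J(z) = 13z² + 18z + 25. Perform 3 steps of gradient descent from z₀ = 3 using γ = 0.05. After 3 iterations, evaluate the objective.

18.898432

J′(z) = 26z + 18
Step 1: J′(3) = 96; z₁ = 3 − 0.05·96 = -1.8
Step 2: J′(-1.8) = -28.8; z₂ = -1.8 − 0.05·(-28.8) = -0.36
Step 3: J′(-0.36) = 8.64; z₃ = -0.36 − 0.05·8.64 = -0.792
J(-0.792) = 18.898432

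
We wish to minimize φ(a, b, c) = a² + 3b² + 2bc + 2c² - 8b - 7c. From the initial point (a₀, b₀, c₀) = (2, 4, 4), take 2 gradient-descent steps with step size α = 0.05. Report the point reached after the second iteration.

(1.62, 2.045, 2.59)

∇φ = (2a, 6b + 2c - 8, 2b + 4c - 7)
Step 1: at (2, 4, 4), ∇φ = (4, 24, 17) → (2, 4, 4) − 0.05·(4, 24, 17) = (1.8, 2.8, 3.15)
Step 2: at (1.8, 2.8, 3.15), ∇φ = (3.6, 15.1, 11.2) → (1.8, 2.8, 3.15) − 0.05·(3.6, 15.1, 11.2) = (1.62, 2.045, 2.59)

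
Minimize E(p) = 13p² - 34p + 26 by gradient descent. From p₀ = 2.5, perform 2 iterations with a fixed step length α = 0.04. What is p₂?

1.3096

E′(p) = 26p - 34
Step 1: E′(2.5) = 31; p₁ = 2.5 − 0.04·31 = 1.26
Step 2: E′(1.26) = -1.24; p₂ = 1.26 − 0.04·(-1.24) = 1.3096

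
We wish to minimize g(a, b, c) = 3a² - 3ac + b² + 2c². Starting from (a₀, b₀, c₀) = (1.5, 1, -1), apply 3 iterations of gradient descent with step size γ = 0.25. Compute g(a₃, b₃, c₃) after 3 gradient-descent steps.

∇g = (6a - 3c, 2b, -3a + 4c)
(a₁, b₁, c₁) = (1.5, 1, -1) − 0.25·(12, 2, -8.5) = (-1.5, 0.5, 1.125)
(a₂, b₂, c₂) = (-1.5, 0.5, 1.125) − 0.25·(-12.375, 1, 9) = (1.59375, 0.25, -1.125)
(a₃, b₃, c₃) = (1.59375, 0.25, -1.125) − 0.25·(12.9375, 0.5, -9.28125) = (-1.640625, 0.125, 1.1953125)
g(-1.640625, 0.125, 1.1953125) = 16.831298828125

16.831298828125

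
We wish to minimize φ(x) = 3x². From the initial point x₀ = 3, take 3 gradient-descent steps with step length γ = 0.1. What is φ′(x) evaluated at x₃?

φ′(x) = 6x
Step 1: φ′(3) = 18; x₁ = 3 − 0.1·18 = 1.2
Step 2: φ′(1.2) = 7.2; x₂ = 1.2 − 0.1·7.2 = 0.48
Step 3: φ′(0.48) = 2.88; x₃ = 0.48 − 0.1·2.88 = 0.192
φ′(x) at (0.192) = 1.152

1.152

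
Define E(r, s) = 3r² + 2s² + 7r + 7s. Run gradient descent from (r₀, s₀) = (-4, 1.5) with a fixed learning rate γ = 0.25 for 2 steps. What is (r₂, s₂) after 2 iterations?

(-1.875, -1.75)

∇E = (6r + 7, 4s + 7)
(r₁, s₁) = (-4, 1.5) − 0.25·(-17, 13) = (0.25, -1.75)
(r₂, s₂) = (0.25, -1.75) − 0.25·(8.5, 0) = (-1.875, -1.75)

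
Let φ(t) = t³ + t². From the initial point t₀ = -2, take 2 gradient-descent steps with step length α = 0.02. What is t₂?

φ′(t) = 3t² + 2t
Step 1: φ′(-2) = 8; t₁ = -2 − 0.02·8 = -2.16
Step 2: φ′(-2.16) = 9.6768; t₂ = -2.16 − 0.02·9.6768 = -2.353536

-2.353536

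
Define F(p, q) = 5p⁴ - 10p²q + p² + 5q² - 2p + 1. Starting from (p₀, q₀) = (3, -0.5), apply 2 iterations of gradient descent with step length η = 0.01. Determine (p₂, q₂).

(1.2023648, 1.15576)

∇F = (20p³ - 20pq + 2p - 2, -10p² + 10q)
(p₁, q₁) = (3, -0.5) − 0.01·(574, -95) = (-2.74, 0.45)
(p₂, q₂) = (-2.74, 0.45) − 0.01·(-394.23648, -70.576) = (1.2023648, 1.15576)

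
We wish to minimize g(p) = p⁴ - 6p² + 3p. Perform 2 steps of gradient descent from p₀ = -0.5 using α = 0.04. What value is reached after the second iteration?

-1.26836736

g′(p) = 4p³ - 12p + 3
Step 1: g′(-0.5) = 8.5; p₁ = -0.5 − 0.04·8.5 = -0.84
Step 2: g′(-0.84) = 10.709184; p₂ = -0.84 − 0.04·10.709184 = -1.26836736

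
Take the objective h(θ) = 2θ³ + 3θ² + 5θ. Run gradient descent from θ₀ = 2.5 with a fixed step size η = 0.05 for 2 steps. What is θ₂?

h′(θ) = 6θ² + 6θ + 5
Step 1: h′(2.5) = 57.5; θ₁ = 2.5 − 0.05·57.5 = -0.375
Step 2: h′(-0.375) = 3.59375; θ₂ = -0.375 − 0.05·3.59375 = -0.5546875

-0.5546875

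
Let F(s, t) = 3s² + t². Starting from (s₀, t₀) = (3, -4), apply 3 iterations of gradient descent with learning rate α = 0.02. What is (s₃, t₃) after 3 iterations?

(2.044416, -3.538944)

∇F = (6s, 2t)
(s₁, t₁) = (3, -4) − 0.02·(18, -8) = (2.64, -3.84)
(s₂, t₂) = (2.64, -3.84) − 0.02·(15.84, -7.68) = (2.3232, -3.6864)
(s₃, t₃) = (2.3232, -3.6864) − 0.02·(13.9392, -7.3728) = (2.044416, -3.538944)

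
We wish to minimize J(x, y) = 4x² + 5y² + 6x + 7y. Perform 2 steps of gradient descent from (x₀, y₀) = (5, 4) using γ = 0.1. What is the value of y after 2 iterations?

∇J = (8x + 6, 10y + 7)
(x₁, y₁) = (5, 4) − 0.1·(46, 47) = (0.4, -0.7)
(x₂, y₂) = (0.4, -0.7) − 0.1·(9.2, 0) = (-0.52, -0.7)
y = -0.7

-0.7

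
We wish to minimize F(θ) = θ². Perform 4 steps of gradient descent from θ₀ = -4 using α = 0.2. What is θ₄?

-0.5184

F′(θ) = 2θ
θ₁ = -4 − 0.2·(-8) = -2.4
θ₂ = -2.4 − 0.2·(-4.8) = -1.44
θ₃ = -1.44 − 0.2·(-2.88) = -0.864
θ₄ = -0.864 − 0.2·(-1.728) = -0.5184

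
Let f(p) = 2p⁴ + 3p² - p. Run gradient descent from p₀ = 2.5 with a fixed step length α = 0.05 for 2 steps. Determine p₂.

f′(p) = 8p³ + 6p - 1
p₁ = 2.5 − 0.05·139 = -4.45
p₂ = -4.45 − 0.05·(-732.669) = 32.18345

32.18345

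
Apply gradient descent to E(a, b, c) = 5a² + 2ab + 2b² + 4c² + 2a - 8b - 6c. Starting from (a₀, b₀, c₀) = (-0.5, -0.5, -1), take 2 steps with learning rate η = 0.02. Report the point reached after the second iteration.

(-0.3648, -0.0808, -0.4848)

∇E = (10a + 2b + 2, 2a + 4b - 8, 8c - 6)
Step 1: at (-0.5, -0.5, -1), ∇E = (-4, -11, -14) → (-0.5, -0.5, -1) − 0.02·(-4, -11, -14) = (-0.42, -0.28, -0.72)
Step 2: at (-0.42, -0.28, -0.72), ∇E = (-2.76, -9.96, -11.76) → (-0.42, -0.28, -0.72) − 0.02·(-2.76, -9.96, -11.76) = (-0.3648, -0.0808, -0.4848)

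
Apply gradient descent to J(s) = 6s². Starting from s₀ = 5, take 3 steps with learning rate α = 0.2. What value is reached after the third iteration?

-13.72

J′(s) = 12s
Step 1: J′(5) = 60; s₁ = 5 − 0.2·60 = -7
Step 2: J′(-7) = -84; s₂ = -7 − 0.2·(-84) = 9.8
Step 3: J′(9.8) = 117.6; s₃ = 9.8 − 0.2·117.6 = -13.72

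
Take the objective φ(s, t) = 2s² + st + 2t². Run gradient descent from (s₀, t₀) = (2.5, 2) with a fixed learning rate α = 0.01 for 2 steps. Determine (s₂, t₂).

(2.26585, 1.7954)

∇φ = (4s + t, s + 4t)
Step 1: at (2.5, 2), ∇φ = (12, 10.5) → (2.5, 2) − 0.01·(12, 10.5) = (2.38, 1.895)
Step 2: at (2.38, 1.895), ∇φ = (11.415, 9.96) → (2.38, 1.895) − 0.01·(11.415, 9.96) = (2.26585, 1.7954)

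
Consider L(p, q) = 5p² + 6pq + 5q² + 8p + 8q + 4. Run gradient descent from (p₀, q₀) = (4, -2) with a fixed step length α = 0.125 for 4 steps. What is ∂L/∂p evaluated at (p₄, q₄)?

24.75

∇L = (10p + 6q + 8, 6p + 10q + 8)
(p₁, q₁) = (4, -2) − 0.125·(36, 12) = (-0.5, -3.5)
(p₂, q₂) = (-0.5, -3.5) − 0.125·(-18, -30) = (1.75, 0.25)
(p₃, q₃) = (1.75, 0.25) − 0.125·(27, 21) = (-1.625, -2.375)
(p₄, q₄) = (-1.625, -2.375) − 0.125·(-22.5, -25.5) = (1.1875, 0.8125)
∂L/∂p at (1.1875, 0.8125) = 24.75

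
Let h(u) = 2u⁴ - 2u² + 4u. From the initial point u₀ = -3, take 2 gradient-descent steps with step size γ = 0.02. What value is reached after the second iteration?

0.84

h′(u) = 8u³ - 4u + 4
Step 1: h′(-3) = -200; u₁ = -3 − 0.02·(-200) = 1
Step 2: h′(1) = 8; u₂ = 1 − 0.02·8 = 0.84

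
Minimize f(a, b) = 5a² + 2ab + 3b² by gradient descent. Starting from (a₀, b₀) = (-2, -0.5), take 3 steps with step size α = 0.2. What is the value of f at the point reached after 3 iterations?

56.480816

∇f = (10a + 2b, 2a + 6b)
Step 1: at (-2, -0.5), ∇f = (-21, -7) → (-2, -0.5) − 0.2·(-21, -7) = (2.2, 0.9)
Step 2: at (2.2, 0.9), ∇f = (23.8, 9.8) → (2.2, 0.9) − 0.2·(23.8, 9.8) = (-2.56, -1.06)
Step 3: at (-2.56, -1.06), ∇f = (-27.72, -11.48) → (-2.56, -1.06) − 0.2·(-27.72, -11.48) = (2.984, 1.236)
f(2.984, 1.236) = 56.480816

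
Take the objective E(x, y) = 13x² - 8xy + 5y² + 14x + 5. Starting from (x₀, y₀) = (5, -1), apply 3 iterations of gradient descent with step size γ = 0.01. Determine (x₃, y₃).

∇E = (26x - 8y + 14, -8x + 10y)
Step 1: at (5, -1), ∇E = (152, -50) → (5, -1) − 0.01·(152, -50) = (3.48, -0.5)
Step 2: at (3.48, -0.5), ∇E = (108.48, -32.84) → (3.48, -0.5) − 0.01·(108.48, -32.84) = (2.3952, -0.1716)
Step 3: at (2.3952, -0.1716), ∇E = (77.648, -20.8776) → (2.3952, -0.1716) − 0.01·(77.648, -20.8776) = (1.61872, 0.037176)

(1.61872, 0.037176)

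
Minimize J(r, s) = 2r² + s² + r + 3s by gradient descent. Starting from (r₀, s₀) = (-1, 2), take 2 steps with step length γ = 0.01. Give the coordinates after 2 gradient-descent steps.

∇J = (4r + 1, 2s + 3)
(r₁, s₁) = (-1, 2) − 0.01·(-3, 7) = (-0.97, 1.93)
(r₂, s₂) = (-0.97, 1.93) − 0.01·(-2.88, 6.86) = (-0.9412, 1.8614)

(-0.9412, 1.8614)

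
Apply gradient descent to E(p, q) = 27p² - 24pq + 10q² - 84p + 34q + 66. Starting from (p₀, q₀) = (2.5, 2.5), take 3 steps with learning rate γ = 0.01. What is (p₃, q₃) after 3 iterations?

(2.525452, 1.949392)

∇E = (54p - 24q - 84, -24p + 20q + 34)
(p₁, q₁) = (2.5, 2.5) − 0.01·(-9, 24) = (2.59, 2.26)
(p₂, q₂) = (2.59, 2.26) − 0.01·(1.62, 17.04) = (2.5738, 2.0896)
(p₃, q₃) = (2.5738, 2.0896) − 0.01·(4.8348, 14.0208) = (2.525452, 1.949392)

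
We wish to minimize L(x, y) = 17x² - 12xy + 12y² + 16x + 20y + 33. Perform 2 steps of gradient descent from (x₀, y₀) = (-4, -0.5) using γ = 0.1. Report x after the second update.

-26.68

∇L = (34x - 12y + 16, -12x + 24y + 20)
(x₁, y₁) = (-4, -0.5) − 0.1·(-114, 56) = (7.4, -6.1)
(x₂, y₂) = (7.4, -6.1) − 0.1·(340.8, -215.2) = (-26.68, 15.42)
x = -26.68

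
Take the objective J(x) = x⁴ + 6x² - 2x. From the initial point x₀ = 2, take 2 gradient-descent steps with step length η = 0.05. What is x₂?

-0.1114

J′(x) = 4x³ + 12x - 2
Step 1: J′(2) = 54; x₁ = 2 − 0.05·54 = -0.7
Step 2: J′(-0.7) = -11.772; x₂ = -0.7 − 0.05·(-11.772) = -0.1114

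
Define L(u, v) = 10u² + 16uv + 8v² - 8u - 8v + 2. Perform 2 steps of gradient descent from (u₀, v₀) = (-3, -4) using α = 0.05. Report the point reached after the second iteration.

∇L = (20u + 16v - 8, 16u + 16v - 8)
Step 1: at (-3, -4), ∇L = (-132, -120) → (-3, -4) − 0.05·(-132, -120) = (3.6, 2)
Step 2: at (3.6, 2), ∇L = (96, 81.6) → (3.6, 2) − 0.05·(96, 81.6) = (-1.2, -2.08)

(-1.2, -2.08)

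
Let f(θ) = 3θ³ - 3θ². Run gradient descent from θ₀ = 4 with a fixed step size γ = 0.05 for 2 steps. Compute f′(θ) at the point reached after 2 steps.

f′(θ) = 9θ² - 6θ
Step 1: f′(4) = 120; θ₁ = 4 − 0.05·120 = -2
Step 2: f′(-2) = 48; θ₂ = -2 − 0.05·48 = -4.4
f′(θ) at (-4.4) = 200.64

200.64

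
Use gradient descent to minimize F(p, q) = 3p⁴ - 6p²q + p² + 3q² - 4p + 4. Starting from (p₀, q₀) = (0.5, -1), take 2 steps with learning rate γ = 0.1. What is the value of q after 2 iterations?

-0.0985

∇F = (12p³ - 12pq + 2p - 4, -6p² + 6q)
(p₁, q₁) = (0.5, -1) − 0.1·(4.5, -7.5) = (0.05, -0.25)
(p₂, q₂) = (0.05, -0.25) − 0.1·(-3.7485, -1.515) = (0.42485, -0.0985)
q = -0.0985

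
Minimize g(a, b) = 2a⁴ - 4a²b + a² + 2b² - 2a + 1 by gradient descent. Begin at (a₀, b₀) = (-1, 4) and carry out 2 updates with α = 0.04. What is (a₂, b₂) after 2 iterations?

(-1.73728, 3.4752)

∇g = (8a³ - 8ab + 2a - 2, -4a² + 4b)
(a₁, b₁) = (-1, 4) − 0.04·(20, 12) = (-1.8, 3.52)
(a₂, b₂) = (-1.8, 3.52) − 0.04·(-1.568, 1.12) = (-1.73728, 3.4752)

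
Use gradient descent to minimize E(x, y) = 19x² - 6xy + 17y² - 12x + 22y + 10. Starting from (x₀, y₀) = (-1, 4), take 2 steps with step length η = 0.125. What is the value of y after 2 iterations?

∇E = (38x - 6y - 12, -6x + 34y + 22)
Step 1: at (-1, 4), ∇E = (-74, 164) → (-1, 4) − 0.125·(-74, 164) = (8.25, -16.5)
Step 2: at (8.25, -16.5), ∇E = (400.5, -588.5) → (8.25, -16.5) − 0.125·(400.5, -588.5) = (-41.8125, 57.0625)
y = 57.0625

57.0625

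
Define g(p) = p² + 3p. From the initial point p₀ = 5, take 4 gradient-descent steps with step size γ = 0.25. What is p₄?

g′(p) = 2p + 3
p₁ = 5 − 0.25·13 = 1.75
p₂ = 1.75 − 0.25·6.5 = 0.125
p₃ = 0.125 − 0.25·3.25 = -0.6875
p₄ = -0.6875 − 0.25·1.625 = -1.09375

-1.09375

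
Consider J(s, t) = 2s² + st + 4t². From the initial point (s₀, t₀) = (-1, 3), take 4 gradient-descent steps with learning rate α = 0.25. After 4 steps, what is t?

3.29296875

∇J = (4s + t, s + 8t)
(s₁, t₁) = (-1, 3) − 0.25·(-1, 23) = (-0.75, -2.75)
(s₂, t₂) = (-0.75, -2.75) − 0.25·(-5.75, -22.75) = (0.6875, 2.9375)
(s₃, t₃) = (0.6875, 2.9375) − 0.25·(5.6875, 24.1875) = (-0.734375, -3.109375)
(s₄, t₄) = (-0.734375, -3.109375) − 0.25·(-6.046875, -25.609375) = (0.77734375, 3.29296875)
t = 3.29296875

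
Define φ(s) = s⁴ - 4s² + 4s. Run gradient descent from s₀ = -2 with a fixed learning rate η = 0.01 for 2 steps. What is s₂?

-1.80461312

φ′(s) = 4s³ - 8s + 4
Step 1: φ′(-2) = -12; s₁ = -2 − 0.01·(-12) = -1.88
Step 2: φ′(-1.88) = -7.538688; s₂ = -1.88 − 0.01·(-7.538688) = -1.80461312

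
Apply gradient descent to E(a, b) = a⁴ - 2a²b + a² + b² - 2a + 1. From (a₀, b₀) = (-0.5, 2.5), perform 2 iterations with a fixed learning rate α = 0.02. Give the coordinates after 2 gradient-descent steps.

∇E = (4a³ - 4ab + 2a - 2, -2a² + 2b)
Step 1: at (-0.5, 2.5), ∇E = (1.5, 4.5) → (-0.5, 2.5) − 0.02·(1.5, 4.5) = (-0.53, 2.41)
Step 2: at (-0.53, 2.41), ∇E = (1.453692, 4.2582) → (-0.53, 2.41) − 0.02·(1.453692, 4.2582) = (-0.55907384, 2.324836)

(-0.55907384, 2.324836)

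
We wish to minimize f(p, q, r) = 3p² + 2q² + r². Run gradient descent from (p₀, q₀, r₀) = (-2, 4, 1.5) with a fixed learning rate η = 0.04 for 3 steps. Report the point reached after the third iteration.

(-0.877952, 2.370816, 1.168032)

∇f = (6p, 4q, 2r)
(p₁, q₁, r₁) = (-2, 4, 1.5) − 0.04·(-12, 16, 3) = (-1.52, 3.36, 1.38)
(p₂, q₂, r₂) = (-1.52, 3.36, 1.38) − 0.04·(-9.12, 13.44, 2.76) = (-1.1552, 2.8224, 1.2696)
(p₃, q₃, r₃) = (-1.1552, 2.8224, 1.2696) − 0.04·(-6.9312, 11.2896, 2.5392) = (-0.877952, 2.370816, 1.168032)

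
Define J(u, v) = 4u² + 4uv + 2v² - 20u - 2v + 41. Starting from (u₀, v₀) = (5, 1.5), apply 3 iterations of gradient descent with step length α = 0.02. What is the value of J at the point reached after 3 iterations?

26.427159209984

∇J = (8u + 4v - 20, 4u + 4v - 2)
(u₁, v₁) = (5, 1.5) − 0.02·(26, 24) = (4.48, 1.02)
(u₂, v₂) = (4.48, 1.02) − 0.02·(19.92, 20) = (4.0816, 0.62)
(u₃, v₃) = (4.0816, 0.62) − 0.02·(15.1328, 16.8064) = (3.778944, 0.283872)
J(3.778944, 0.283872) = 26.427159209984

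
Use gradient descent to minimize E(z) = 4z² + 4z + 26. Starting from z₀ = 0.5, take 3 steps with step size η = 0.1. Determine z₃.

-0.492

E′(z) = 8z + 4
z₁ = 0.5 − 0.1·8 = -0.3
z₂ = -0.3 − 0.1·1.6 = -0.46
z₃ = -0.46 − 0.1·0.32 = -0.492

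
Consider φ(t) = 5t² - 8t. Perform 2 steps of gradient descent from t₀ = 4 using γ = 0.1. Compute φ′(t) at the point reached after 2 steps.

φ′(t) = 10t - 8
t₁ = 4 − 0.1·32 = 0.8
t₂ = 0.8 − 0.1·0 = 0.8
φ′(t) at (0.8) = 0

0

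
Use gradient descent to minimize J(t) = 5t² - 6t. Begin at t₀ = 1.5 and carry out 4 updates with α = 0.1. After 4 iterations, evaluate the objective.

J′(t) = 10t - 6
Step 1: J′(1.5) = 9; t₁ = 1.5 − 0.1·9 = 0.6
Step 2: J′(0.6) = 0; t₂ = 0.6 − 0.1·0 = 0.6
Step 3: J′(0.6) = 0; t₃ = 0.6 − 0.1·0 = 0.6
Step 4: J′(0.6) = 0; t₄ = 0.6 − 0.1·0 = 0.6
J(0.6) = -1.8

-1.8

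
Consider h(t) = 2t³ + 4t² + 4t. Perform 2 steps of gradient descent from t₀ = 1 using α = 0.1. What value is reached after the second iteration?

-0.944

h′(t) = 6t² + 8t + 4
Step 1: h′(1) = 18; t₁ = 1 − 0.1·18 = -0.8
Step 2: h′(-0.8) = 1.44; t₂ = -0.8 − 0.1·1.44 = -0.944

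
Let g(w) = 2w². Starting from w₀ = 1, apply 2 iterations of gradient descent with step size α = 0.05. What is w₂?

g′(w) = 4w
w₁ = 1 − 0.05·4 = 0.8
w₂ = 0.8 − 0.05·3.2 = 0.64

0.64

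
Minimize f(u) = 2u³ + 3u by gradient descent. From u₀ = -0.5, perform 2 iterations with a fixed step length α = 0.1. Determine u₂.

-1.7915

f′(u) = 6u² + 3
u₁ = -0.5 − 0.1·4.5 = -0.95
u₂ = -0.95 − 0.1·8.415 = -1.7915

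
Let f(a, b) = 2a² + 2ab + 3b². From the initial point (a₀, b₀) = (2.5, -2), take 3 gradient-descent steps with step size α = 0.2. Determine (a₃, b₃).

∇f = (4a + 2b, 2a + 6b)
(a₁, b₁) = (2.5, -2) − 0.2·(6, -7) = (1.3, -0.6)
(a₂, b₂) = (1.3, -0.6) − 0.2·(4, -1) = (0.5, -0.4)
(a₃, b₃) = (0.5, -0.4) − 0.2·(1.2, -1.4) = (0.26, -0.12)

(0.26, -0.12)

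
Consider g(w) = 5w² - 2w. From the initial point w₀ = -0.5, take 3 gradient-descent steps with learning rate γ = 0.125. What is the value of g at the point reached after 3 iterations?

-0.19940185546875

g′(w) = 10w - 2
Step 1: g′(-0.5) = -7; w₁ = -0.5 − 0.125·(-7) = 0.375
Step 2: g′(0.375) = 1.75; w₂ = 0.375 − 0.125·1.75 = 0.15625
Step 3: g′(0.15625) = -0.4375; w₃ = 0.15625 − 0.125·(-0.4375) = 0.2109375
g(0.2109375) = -0.19940185546875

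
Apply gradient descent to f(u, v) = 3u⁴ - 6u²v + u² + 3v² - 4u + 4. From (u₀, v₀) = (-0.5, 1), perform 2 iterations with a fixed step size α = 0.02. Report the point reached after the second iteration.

∇f = (12u³ - 12uv + 2u - 4, -6u² + 6v)
(u₁, v₁) = (-0.5, 1) − 0.02·(-0.5, 4.5) = (-0.49, 0.91)
(u₂, v₂) = (-0.49, 0.91) − 0.02·(-1.040988, 4.0194) = (-0.46918024, 0.829612)

(-0.46918024, 0.829612)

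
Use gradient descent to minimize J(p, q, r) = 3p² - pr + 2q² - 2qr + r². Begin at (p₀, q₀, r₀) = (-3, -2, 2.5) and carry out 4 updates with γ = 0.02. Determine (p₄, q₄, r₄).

∇J = (6p - r, 4q - 2r, -p - 2q + 2r)
(p₁, q₁, r₁) = (-3, -2, 2.5) − 0.02·(-20.5, -13, 12) = (-2.59, -1.74, 2.26)
(p₂, q₂, r₂) = (-2.59, -1.74, 2.26) − 0.02·(-17.8, -11.48, 10.59) = (-2.234, -1.5104, 2.0482)
(p₃, q₃, r₃) = (-2.234, -1.5104, 2.0482) − 0.02·(-15.4522, -10.138, 9.3512) = (-1.924956, -1.30764, 1.861176)
(p₄, q₄, r₄) = (-1.924956, -1.30764, 1.861176) − 0.02·(-13.410912, -8.952912, 8.262588) = (-1.65673776, -1.12858176, 1.69592424)

(-1.65673776, -1.12858176, 1.69592424)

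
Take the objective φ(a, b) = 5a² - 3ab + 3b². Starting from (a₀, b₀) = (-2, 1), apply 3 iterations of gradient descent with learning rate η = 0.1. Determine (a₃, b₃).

(0.003, -0.014)

∇φ = (10a - 3b, -3a + 6b)
(a₁, b₁) = (-2, 1) − 0.1·(-23, 12) = (0.3, -0.2)
(a₂, b₂) = (0.3, -0.2) − 0.1·(3.6, -2.1) = (-0.06, 0.01)
(a₃, b₃) = (-0.06, 0.01) − 0.1·(-0.63, 0.24) = (0.003, -0.014)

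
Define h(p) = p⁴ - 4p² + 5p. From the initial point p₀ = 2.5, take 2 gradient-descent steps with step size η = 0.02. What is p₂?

1.40009

h′(p) = 4p³ - 8p + 5
p₁ = 2.5 − 0.02·47.5 = 1.55
p₂ = 1.55 − 0.02·7.4955 = 1.40009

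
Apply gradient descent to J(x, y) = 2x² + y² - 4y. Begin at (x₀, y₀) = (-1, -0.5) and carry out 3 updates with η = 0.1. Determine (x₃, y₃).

(-0.216, 0.72)

∇J = (4x, 2y - 4)
(x₁, y₁) = (-1, -0.5) − 0.1·(-4, -5) = (-0.6, 0)
(x₂, y₂) = (-0.6, 0) − 0.1·(-2.4, -4) = (-0.36, 0.4)
(x₃, y₃) = (-0.36, 0.4) − 0.1·(-1.44, -3.2) = (-0.216, 0.72)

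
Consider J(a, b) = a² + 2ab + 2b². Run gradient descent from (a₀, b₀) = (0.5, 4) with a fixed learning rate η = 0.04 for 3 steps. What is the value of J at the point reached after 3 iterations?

∇J = (2a + 2b, 2a + 4b)
(a₁, b₁) = (0.5, 4) − 0.04·(9, 17) = (0.14, 3.32)
(a₂, b₂) = (0.14, 3.32) − 0.04·(6.92, 13.56) = (-0.1368, 2.7776)
(a₃, b₃) = (-0.1368, 2.7776) − 0.04·(5.2816, 10.8368) = (-0.348064, 2.344128)
J(-0.348064, 2.344128) = 9.47920757248

9.47920757248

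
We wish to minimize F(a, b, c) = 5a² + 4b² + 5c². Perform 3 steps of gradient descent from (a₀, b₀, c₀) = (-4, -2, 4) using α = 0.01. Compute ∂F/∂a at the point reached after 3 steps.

-29.16

∇F = (10a, 8b, 10c)
(a₁, b₁, c₁) = (-4, -2, 4) − 0.01·(-40, -16, 40) = (-3.6, -1.84, 3.6)
(a₂, b₂, c₂) = (-3.6, -1.84, 3.6) − 0.01·(-36, -14.72, 36) = (-3.24, -1.6928, 3.24)
(a₃, b₃, c₃) = (-3.24, -1.6928, 3.24) − 0.01·(-32.4, -13.5424, 32.4) = (-2.916, -1.557376, 2.916)
∂F/∂a at (-2.916, -1.557376, 2.916) = -29.16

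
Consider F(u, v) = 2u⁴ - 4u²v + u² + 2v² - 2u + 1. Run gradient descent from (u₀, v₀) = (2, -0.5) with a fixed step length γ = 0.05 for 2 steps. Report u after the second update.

0.2632

∇F = (8u³ - 8uv + 2u - 2, -4u² + 4v)
Step 1: at (2, -0.5), ∇F = (74, -18) → (2, -0.5) − 0.05·(74, -18) = (-1.7, 0.4)
Step 2: at (-1.7, 0.4), ∇F = (-39.264, -9.96) → (-1.7, 0.4) − 0.05·(-39.264, -9.96) = (0.2632, 0.898)
u = 0.2632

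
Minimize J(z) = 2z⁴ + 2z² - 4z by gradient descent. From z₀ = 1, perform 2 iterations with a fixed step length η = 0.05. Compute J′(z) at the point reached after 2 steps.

0.047691726848

J′(z) = 8z³ + 4z - 4
z₁ = 1 − 0.05·8 = 0.6
z₂ = 0.6 − 0.05·0.128 = 0.5936
J′(z) at (0.5936) = 0.047691726848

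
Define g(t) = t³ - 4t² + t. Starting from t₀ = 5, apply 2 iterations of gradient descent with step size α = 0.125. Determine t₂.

g′(t) = 3t² - 8t + 1
Step 1: g′(5) = 36; t₁ = 5 − 0.125·36 = 0.5
Step 2: g′(0.5) = -2.25; t₂ = 0.5 − 0.125·(-2.25) = 0.78125

0.78125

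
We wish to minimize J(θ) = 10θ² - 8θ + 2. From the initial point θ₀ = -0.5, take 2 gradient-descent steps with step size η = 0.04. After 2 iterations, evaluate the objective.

0.41296

J′(θ) = 20θ - 8
Step 1: J′(-0.5) = -18; θ₁ = -0.5 − 0.04·(-18) = 0.22
Step 2: J′(0.22) = -3.6; θ₂ = 0.22 − 0.04·(-3.6) = 0.364
J(0.364) = 0.41296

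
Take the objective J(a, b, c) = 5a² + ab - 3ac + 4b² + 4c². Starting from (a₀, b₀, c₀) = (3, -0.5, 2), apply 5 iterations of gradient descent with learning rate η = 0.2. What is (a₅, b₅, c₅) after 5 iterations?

∇J = (10a + b - 3c, a + 8b, -3a + 8c)
(a₁, b₁, c₁) = (3, -0.5, 2) − 0.2·(23.5, -1, 7) = (-1.7, -0.3, 0.6)
(a₂, b₂, c₂) = (-1.7, -0.3, 0.6) − 0.2·(-19.1, -4.1, 9.9) = (2.12, 0.52, -1.38)
(a₃, b₃, c₃) = (2.12, 0.52, -1.38) − 0.2·(25.86, 6.28, -17.4) = (-3.052, -0.736, 2.1)
(a₄, b₄, c₄) = (-3.052, -0.736, 2.1) − 0.2·(-37.556, -8.94, 25.956) = (4.4592, 1.052, -3.0912)
(a₅, b₅, c₅) = (4.4592, 1.052, -3.0912) − 0.2·(54.9176, 12.8752, -38.1072) = (-6.52432, -1.52304, 4.53024)

(-6.52432, -1.52304, 4.53024)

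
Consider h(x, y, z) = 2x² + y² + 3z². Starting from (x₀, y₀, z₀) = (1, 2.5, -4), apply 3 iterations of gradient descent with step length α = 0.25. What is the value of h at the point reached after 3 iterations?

0.84765625

∇h = (4x, 2y, 6z)
Step 1: at (1, 2.5, -4), ∇h = (4, 5, -24) → (1, 2.5, -4) − 0.25·(4, 5, -24) = (0, 1.25, 2)
Step 2: at (0, 1.25, 2), ∇h = (0, 2.5, 12) → (0, 1.25, 2) − 0.25·(0, 2.5, 12) = (0, 0.625, -1)
Step 3: at (0, 0.625, -1), ∇h = (0, 1.25, -6) → (0, 0.625, -1) − 0.25·(0, 1.25, -6) = (0, 0.3125, 0.5)
h(0, 0.3125, 0.5) = 0.84765625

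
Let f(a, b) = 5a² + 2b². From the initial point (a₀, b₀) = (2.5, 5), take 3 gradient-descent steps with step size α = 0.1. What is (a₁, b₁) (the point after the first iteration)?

(0, 3)

∇f = (10a, 4b)
Step 1: at (2.5, 5), ∇f = (25, 20) → (2.5, 5) − 0.1·(25, 20) = (0, 3)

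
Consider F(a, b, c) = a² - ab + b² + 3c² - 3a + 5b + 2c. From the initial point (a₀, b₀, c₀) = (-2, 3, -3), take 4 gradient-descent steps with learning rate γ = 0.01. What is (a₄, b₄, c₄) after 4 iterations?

(-1.61939509, 2.50118312, -2.41533056)

∇F = (2a - b - 3, -a + 2b + 5, 6c + 2)
(a₁, b₁, c₁) = (-2, 3, -3) − 0.01·(-10, 13, -16) = (-1.9, 2.87, -2.84)
(a₂, b₂, c₂) = (-1.9, 2.87, -2.84) − 0.01·(-9.67, 12.64, -15.04) = (-1.8033, 2.7436, -2.6896)
(a₃, b₃, c₃) = (-1.8033, 2.7436, -2.6896) − 0.01·(-9.3502, 12.2905, -14.1376) = (-1.709798, 2.620695, -2.548224)
(a₄, b₄, c₄) = (-1.709798, 2.620695, -2.548224) − 0.01·(-9.040291, 11.951188, -13.289344) = (-1.61939509, 2.50118312, -2.41533056)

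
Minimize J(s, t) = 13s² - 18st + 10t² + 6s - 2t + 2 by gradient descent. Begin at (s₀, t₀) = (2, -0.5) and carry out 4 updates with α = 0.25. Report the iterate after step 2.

(131.375, -111.875)

∇J = (26s - 18t + 6, -18s + 20t - 2)
Step 1: at (2, -0.5), ∇J = (67, -48) → (2, -0.5) − 0.25·(67, -48) = (-14.75, 11.5)
Step 2: at (-14.75, 11.5), ∇J = (-584.5, 493.5) → (-14.75, 11.5) − 0.25·(-584.5, 493.5) = (131.375, -111.875)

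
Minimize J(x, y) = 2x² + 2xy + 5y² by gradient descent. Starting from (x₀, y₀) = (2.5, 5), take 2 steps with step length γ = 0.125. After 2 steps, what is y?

0.46875

∇J = (4x + 2y, 2x + 10y)
(x₁, y₁) = (2.5, 5) − 0.125·(20, 55) = (0, -1.875)
(x₂, y₂) = (0, -1.875) − 0.125·(-3.75, -18.75) = (0.46875, 0.46875)
y = 0.46875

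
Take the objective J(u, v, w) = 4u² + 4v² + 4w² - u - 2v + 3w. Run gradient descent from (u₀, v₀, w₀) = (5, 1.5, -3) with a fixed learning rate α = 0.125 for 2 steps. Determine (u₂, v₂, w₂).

(0.125, 0.25, -0.375)

∇J = (8u - 1, 8v - 2, 8w + 3)
(u₁, v₁, w₁) = (5, 1.5, -3) − 0.125·(39, 10, -21) = (0.125, 0.25, -0.375)
(u₂, v₂, w₂) = (0.125, 0.25, -0.375) − 0.125·(0, 0, 0) = (0.125, 0.25, -0.375)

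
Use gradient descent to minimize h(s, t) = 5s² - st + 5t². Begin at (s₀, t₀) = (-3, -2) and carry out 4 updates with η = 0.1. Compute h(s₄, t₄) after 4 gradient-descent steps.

0.00000059

∇h = (10s - t, -s + 10t)
(s₁, t₁) = (-3, -2) − 0.1·(-28, -17) = (-0.2, -0.3)
(s₂, t₂) = (-0.2, -0.3) − 0.1·(-1.7, -2.8) = (-0.03, -0.02)
(s₃, t₃) = (-0.03, -0.02) − 0.1·(-0.28, -0.17) = (-0.002, -0.003)
(s₄, t₄) = (-0.002, -0.003) − 0.1·(-0.017, -0.028) = (-0.0003, -0.0002)
h(-0.0003, -0.0002) = 0.00000059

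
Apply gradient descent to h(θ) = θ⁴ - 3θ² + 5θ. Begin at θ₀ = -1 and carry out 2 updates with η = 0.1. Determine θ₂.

-1.2548

h′(θ) = 4θ³ - 6θ + 5
θ₁ = -1 − 0.1·7 = -1.7
θ₂ = -1.7 − 0.1·(-4.452) = -1.2548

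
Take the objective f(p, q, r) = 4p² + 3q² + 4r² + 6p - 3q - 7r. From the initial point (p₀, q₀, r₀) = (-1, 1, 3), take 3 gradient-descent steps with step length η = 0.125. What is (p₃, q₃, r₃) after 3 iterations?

∇f = (8p + 6, 6q - 3, 8r - 7)
Step 1: at (-1, 1, 3), ∇f = (-2, 3, 17) → (-1, 1, 3) − 0.125·(-2, 3, 17) = (-0.75, 0.625, 0.875)
Step 2: at (-0.75, 0.625, 0.875), ∇f = (0, 0.75, 0) → (-0.75, 0.625, 0.875) − 0.125·(0, 0.75, 0) = (-0.75, 0.53125, 0.875)
Step 3: at (-0.75, 0.53125, 0.875), ∇f = (0, 0.1875, 0) → (-0.75, 0.53125, 0.875) − 0.125·(0, 0.1875, 0) = (-0.75, 0.5078125, 0.875)

(-0.75, 0.5078125, 0.875)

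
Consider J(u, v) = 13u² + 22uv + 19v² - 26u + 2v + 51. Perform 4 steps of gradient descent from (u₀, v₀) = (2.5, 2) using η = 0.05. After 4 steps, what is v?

19.5992

∇J = (26u + 22v - 26, 22u + 38v + 2)
Step 1: at (2.5, 2), ∇J = (83, 133) → (2.5, 2) − 0.05·(83, 133) = (-1.65, -4.65)
Step 2: at (-1.65, -4.65), ∇J = (-171.2, -211) → (-1.65, -4.65) − 0.05·(-171.2, -211) = (6.91, 5.9)
Step 3: at (6.91, 5.9), ∇J = (283.46, 378.22) → (6.91, 5.9) − 0.05·(283.46, 378.22) = (-7.263, -13.011)
Step 4: at (-7.263, -13.011), ∇J = (-501.08, -652.204) → (-7.263, -13.011) − 0.05·(-501.08, -652.204) = (17.791, 19.5992)
v = 19.5992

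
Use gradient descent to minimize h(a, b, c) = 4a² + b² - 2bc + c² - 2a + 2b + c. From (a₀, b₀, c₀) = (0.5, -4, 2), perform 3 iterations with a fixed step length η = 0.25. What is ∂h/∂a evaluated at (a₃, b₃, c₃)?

∇h = (8a - 2, 2b - 2c + 2, -2b + 2c + 1)
(a₁, b₁, c₁) = (0.5, -4, 2) − 0.25·(2, -10, 13) = (0, -1.5, -1.25)
(a₂, b₂, c₂) = (0, -1.5, -1.25) − 0.25·(-2, 1.5, 1.5) = (0.5, -1.875, -1.625)
(a₃, b₃, c₃) = (0.5, -1.875, -1.625) − 0.25·(2, 1.5, 1.5) = (0, -2.25, -2)
∂h/∂a at (0, -2.25, -2) = -2

-2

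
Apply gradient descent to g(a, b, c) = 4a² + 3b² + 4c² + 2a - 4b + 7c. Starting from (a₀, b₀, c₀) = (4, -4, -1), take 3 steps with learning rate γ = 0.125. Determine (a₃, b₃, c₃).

∇g = (8a + 2, 6b - 4, 8c + 7)
(a₁, b₁, c₁) = (4, -4, -1) − 0.125·(34, -28, -1) = (-0.25, -0.5, -0.875)
(a₂, b₂, c₂) = (-0.25, -0.5, -0.875) − 0.125·(0, -7, 0) = (-0.25, 0.375, -0.875)
(a₃, b₃, c₃) = (-0.25, 0.375, -0.875) − 0.125·(0, -1.75, 0) = (-0.25, 0.59375, -0.875)

(-0.25, 0.59375, -0.875)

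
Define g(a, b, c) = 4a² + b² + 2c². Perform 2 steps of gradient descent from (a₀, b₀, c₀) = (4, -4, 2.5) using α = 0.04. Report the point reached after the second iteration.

∇g = (8a, 2b, 4c)
(a₁, b₁, c₁) = (4, -4, 2.5) − 0.04·(32, -8, 10) = (2.72, -3.68, 2.1)
(a₂, b₂, c₂) = (2.72, -3.68, 2.1) − 0.04·(21.76, -7.36, 8.4) = (1.8496, -3.3856, 1.764)

(1.8496, -3.3856, 1.764)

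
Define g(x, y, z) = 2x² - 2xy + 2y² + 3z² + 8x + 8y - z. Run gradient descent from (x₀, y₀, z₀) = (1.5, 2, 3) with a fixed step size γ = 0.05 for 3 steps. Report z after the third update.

1.1385

∇g = (4x - 2y + 8, -2x + 4y + 8, 6z - 1)
(x₁, y₁, z₁) = (1.5, 2, 3) − 0.05·(10, 13, 17) = (1, 1.35, 2.15)
(x₂, y₂, z₂) = (1, 1.35, 2.15) − 0.05·(9.3, 11.4, 11.9) = (0.535, 0.78, 1.555)
(x₃, y₃, z₃) = (0.535, 0.78, 1.555) − 0.05·(8.58, 10.05, 8.33) = (0.106, 0.2775, 1.1385)
z = 1.1385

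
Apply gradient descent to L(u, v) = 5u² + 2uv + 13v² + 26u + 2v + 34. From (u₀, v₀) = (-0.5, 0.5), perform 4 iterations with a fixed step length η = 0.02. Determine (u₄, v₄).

(-1.76144512, 0.05111936)

∇L = (10u + 2v + 26, 2u + 26v + 2)
Step 1: at (-0.5, 0.5), ∇L = (22, 14) → (-0.5, 0.5) − 0.02·(22, 14) = (-0.94, 0.22)
Step 2: at (-0.94, 0.22), ∇L = (17.04, 5.84) → (-0.94, 0.22) − 0.02·(17.04, 5.84) = (-1.2808, 0.1032)
Step 3: at (-1.2808, 0.1032), ∇L = (13.3984, 2.1216) → (-1.2808, 0.1032) − 0.02·(13.3984, 2.1216) = (-1.548768, 0.060768)
Step 4: at (-1.548768, 0.060768), ∇L = (10.633856, 0.482432) → (-1.548768, 0.060768) − 0.02·(10.633856, 0.482432) = (-1.76144512, 0.05111936)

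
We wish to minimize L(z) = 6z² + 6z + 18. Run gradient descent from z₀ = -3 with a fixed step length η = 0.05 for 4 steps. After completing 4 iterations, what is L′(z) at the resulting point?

-0.768

L′(z) = 12z + 6
Step 1: L′(-3) = -30; z₁ = -3 − 0.05·(-30) = -1.5
Step 2: L′(-1.5) = -12; z₂ = -1.5 − 0.05·(-12) = -0.9
Step 3: L′(-0.9) = -4.8; z₃ = -0.9 − 0.05·(-4.8) = -0.66
Step 4: L′(-0.66) = -1.92; z₄ = -0.66 − 0.05·(-1.92) = -0.564
L′(z) at (-0.564) = -0.768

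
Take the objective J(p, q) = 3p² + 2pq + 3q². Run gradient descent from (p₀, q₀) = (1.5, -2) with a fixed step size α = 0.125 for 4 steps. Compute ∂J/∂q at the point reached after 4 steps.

∇J = (6p + 2q, 2p + 6q)
Step 1: at (1.5, -2), ∇J = (5, -9) → (1.5, -2) − 0.125·(5, -9) = (0.875, -0.875)
Step 2: at (0.875, -0.875), ∇J = (3.5, -3.5) → (0.875, -0.875) − 0.125·(3.5, -3.5) = (0.4375, -0.4375)
Step 3: at (0.4375, -0.4375), ∇J = (1.75, -1.75) → (0.4375, -0.4375) − 0.125·(1.75, -1.75) = (0.21875, -0.21875)
Step 4: at (0.21875, -0.21875), ∇J = (0.875, -0.875) → (0.21875, -0.21875) − 0.125·(0.875, -0.875) = (0.109375, -0.109375)
∂J/∂q at (0.109375, -0.109375) = -0.4375

-0.4375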